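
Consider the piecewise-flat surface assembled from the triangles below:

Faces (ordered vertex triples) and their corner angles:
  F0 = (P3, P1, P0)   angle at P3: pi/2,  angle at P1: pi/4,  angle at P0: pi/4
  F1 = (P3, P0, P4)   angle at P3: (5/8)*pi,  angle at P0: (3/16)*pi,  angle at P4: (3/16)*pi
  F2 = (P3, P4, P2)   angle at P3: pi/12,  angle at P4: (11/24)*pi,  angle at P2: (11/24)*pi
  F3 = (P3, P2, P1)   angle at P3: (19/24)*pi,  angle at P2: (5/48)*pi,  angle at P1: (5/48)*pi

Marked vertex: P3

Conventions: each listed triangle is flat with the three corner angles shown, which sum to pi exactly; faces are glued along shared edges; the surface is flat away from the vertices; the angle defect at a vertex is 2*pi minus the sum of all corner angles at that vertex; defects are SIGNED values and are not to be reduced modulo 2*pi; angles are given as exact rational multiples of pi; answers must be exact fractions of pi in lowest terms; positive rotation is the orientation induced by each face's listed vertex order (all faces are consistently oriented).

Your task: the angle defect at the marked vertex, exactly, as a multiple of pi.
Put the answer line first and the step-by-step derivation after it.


Answer: defect(P3) = 0

Sum of corner angles at P3: 2*pi
defect = 2*pi - 2*pi


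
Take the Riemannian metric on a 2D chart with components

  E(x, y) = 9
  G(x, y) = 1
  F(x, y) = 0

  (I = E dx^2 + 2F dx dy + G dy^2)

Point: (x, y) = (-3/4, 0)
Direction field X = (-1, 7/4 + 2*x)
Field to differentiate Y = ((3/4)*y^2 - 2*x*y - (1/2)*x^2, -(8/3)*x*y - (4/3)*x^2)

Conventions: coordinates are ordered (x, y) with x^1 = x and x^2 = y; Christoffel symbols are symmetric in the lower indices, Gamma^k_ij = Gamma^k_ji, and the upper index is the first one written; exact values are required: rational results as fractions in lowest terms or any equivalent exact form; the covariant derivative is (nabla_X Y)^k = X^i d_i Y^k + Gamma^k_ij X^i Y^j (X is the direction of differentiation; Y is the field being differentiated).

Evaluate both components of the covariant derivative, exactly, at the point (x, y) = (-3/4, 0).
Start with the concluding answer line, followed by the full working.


Answer: (nabla_X Y)^x = -3/8, (nabla_X Y)^y = -3/2

E = 9, F = 0, G = 1 at the point
E_x = 0, E_y = 0, F_x = 0, F_y = 0, G_x = 0, G_y = 0
EG - F^2 = 9;  g^inv = (1/9) * [[1, 0], [0, 9]]
first-kind symbols [ij,l] = (1/2)(d_i g_jl + d_j g_il - d_l g_ij): [xx,x] = E_x/2 = 0, [xx,y] = F_x - E_y/2 = 0, [xy,x] = E_y/2 = 0, [xy,y] = G_x/2 = 0, [yy,x] = F_y - G_x/2 = 0, [yy,y] = G_y/2 = 0
Gamma^x_ij = (G*[ij,x] - F*[ij,y])/(EG - F^2), Gamma^y_ij = (E*[ij,y] - F*[ij,x])/(EG - F^2)
Gamma_xxx = 0, Gamma_xxy = 0, Gamma_xyy = 0, Gamma_yxx = 0, Gamma_yxy = 0, Gamma_yyy = 0
X = (-1, 1/4), Y = (-9/32, -3/4) at the point


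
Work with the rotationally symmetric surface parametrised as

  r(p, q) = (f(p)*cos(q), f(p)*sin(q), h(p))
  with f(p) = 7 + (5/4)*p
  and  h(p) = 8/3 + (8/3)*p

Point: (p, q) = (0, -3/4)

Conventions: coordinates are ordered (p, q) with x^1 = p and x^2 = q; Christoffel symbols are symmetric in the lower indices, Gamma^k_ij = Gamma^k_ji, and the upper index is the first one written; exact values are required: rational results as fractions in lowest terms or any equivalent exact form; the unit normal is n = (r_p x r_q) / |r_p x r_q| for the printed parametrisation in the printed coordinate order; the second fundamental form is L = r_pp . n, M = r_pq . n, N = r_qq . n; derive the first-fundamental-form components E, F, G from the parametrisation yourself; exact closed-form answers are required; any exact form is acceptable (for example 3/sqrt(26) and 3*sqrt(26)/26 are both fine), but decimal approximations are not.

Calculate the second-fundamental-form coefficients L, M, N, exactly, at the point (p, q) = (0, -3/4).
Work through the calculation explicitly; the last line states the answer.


f = 7, f' = 5/4, f'' = 0, h' = 8/3, h'' = 0
E = 1249/144, F = 0, G = 49; answer radicand W^2 = 1249/144
unnormalised second-form numerators: l = 0, m = 0, n = 56/3; L = l/sqrt(1249/144), and similarly M = m/sqrt(W^2), N = n/sqrt(W^2)

Answer: L = 0, M = 0, N = 224*sqrt(1249)/1249


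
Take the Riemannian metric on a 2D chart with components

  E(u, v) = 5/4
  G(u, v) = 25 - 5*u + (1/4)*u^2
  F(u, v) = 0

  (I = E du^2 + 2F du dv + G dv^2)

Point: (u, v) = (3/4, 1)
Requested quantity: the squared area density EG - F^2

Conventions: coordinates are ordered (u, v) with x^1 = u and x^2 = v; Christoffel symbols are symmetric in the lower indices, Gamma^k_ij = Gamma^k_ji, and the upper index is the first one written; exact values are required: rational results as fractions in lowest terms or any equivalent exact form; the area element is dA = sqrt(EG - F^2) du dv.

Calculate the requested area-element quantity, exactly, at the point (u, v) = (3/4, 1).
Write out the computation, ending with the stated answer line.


E = 5/4, F = 0, G = 1369/64; EG - F^2 = 6845/256

Answer: EG - F^2 = 6845/256


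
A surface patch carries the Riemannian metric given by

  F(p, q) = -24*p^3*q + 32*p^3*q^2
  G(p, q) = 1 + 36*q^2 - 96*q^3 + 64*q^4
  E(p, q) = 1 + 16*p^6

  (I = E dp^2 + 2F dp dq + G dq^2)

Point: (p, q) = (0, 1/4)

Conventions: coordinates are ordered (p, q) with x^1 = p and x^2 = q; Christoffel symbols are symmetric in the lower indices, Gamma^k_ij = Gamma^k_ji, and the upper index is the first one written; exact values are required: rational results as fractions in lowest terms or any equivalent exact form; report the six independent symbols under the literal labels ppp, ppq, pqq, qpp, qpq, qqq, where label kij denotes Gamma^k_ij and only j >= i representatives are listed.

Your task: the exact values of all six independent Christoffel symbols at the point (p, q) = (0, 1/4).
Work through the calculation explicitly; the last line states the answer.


E = 1, F = 0, G = 2 at the point
E_p = 0, E_q = 0, F_p = 0, F_q = 0, G_p = 0, G_q = 4
EG - F^2 = 2;  g^inv = (1/2) * [[2, 0], [0, 1]]
first-kind symbols [ij,l] = (1/2)(d_i g_jl + d_j g_il - d_l g_ij): [pp,p] = E_p/2 = 0, [pp,q] = F_p - E_q/2 = 0, [pq,p] = E_q/2 = 0, [pq,q] = G_p/2 = 0, [qq,p] = F_q - G_p/2 = 0, [qq,q] = G_q/2 = 2
Gamma^p_ij = (G*[ij,p] - F*[ij,q])/(EG - F^2), Gamma^q_ij = (E*[ij,q] - F*[ij,p])/(EG - F^2)

Answer: Gamma_ppp = 0, Gamma_ppq = 0, Gamma_pqq = 0, Gamma_qpp = 0, Gamma_qpq = 0, Gamma_qqq = 1


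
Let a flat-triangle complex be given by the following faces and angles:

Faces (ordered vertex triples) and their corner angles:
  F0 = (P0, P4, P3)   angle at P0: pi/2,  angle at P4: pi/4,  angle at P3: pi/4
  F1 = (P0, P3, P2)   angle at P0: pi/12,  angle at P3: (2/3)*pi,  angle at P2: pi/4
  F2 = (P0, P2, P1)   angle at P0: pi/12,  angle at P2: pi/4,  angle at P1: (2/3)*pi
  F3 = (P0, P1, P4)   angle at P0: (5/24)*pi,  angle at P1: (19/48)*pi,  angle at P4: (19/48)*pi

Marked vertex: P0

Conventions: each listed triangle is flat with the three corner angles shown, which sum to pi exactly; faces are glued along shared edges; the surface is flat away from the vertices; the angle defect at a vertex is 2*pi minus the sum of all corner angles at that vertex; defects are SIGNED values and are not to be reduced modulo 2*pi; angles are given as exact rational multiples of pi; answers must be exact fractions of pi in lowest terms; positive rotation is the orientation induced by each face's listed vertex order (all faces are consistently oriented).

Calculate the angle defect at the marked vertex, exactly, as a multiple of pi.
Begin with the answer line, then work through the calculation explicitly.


Answer: defect(P0) = (9/8)*pi

Sum of corner angles at P0: (7/8)*pi
defect = 2*pi - (7/8)*pi


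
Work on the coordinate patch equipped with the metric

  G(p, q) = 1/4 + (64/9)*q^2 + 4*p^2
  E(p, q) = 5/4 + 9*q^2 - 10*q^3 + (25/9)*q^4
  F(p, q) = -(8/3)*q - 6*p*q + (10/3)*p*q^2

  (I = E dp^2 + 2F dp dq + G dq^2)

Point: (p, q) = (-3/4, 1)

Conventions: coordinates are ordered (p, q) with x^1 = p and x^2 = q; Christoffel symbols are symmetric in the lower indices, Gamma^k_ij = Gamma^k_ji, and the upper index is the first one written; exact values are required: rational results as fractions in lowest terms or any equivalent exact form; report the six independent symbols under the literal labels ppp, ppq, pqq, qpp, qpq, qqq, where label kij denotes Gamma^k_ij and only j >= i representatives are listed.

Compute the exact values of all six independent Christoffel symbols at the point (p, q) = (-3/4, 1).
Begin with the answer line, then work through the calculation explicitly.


Answer: Gamma_ppp = -960/18569, Gamma_ppq = -4064/18569, Gamma_pqq = 2034/18569, Gamma_qpp = -4360/18569, Gamma_qpq = -6078/18569, Gamma_qqq = 13880/18569

E = 109/36, F = -2/3, G = 173/18 at the point
E_p = 0, E_q = -8/9, F_p = -8/3, F_q = -19/6, G_p = -6, G_q = 128/9
EG - F^2 = 18569/648;  g^inv = (648/18569) * [[173/18, 2/3], [2/3, 109/36]]
first-kind symbols [ij,l] = (1/2)(d_i g_jl + d_j g_il - d_l g_ij): [pp,p] = E_p/2 = 0, [pp,q] = F_p - E_q/2 = -20/9, [pq,p] = E_q/2 = -4/9, [pq,q] = G_p/2 = -3, [qq,p] = F_q - G_p/2 = -1/6, [qq,q] = G_q/2 = 64/9
Gamma^p_ij = (G*[ij,p] - F*[ij,q])/(EG - F^2), Gamma^q_ij = (E*[ij,q] - F*[ij,p])/(EG - F^2)


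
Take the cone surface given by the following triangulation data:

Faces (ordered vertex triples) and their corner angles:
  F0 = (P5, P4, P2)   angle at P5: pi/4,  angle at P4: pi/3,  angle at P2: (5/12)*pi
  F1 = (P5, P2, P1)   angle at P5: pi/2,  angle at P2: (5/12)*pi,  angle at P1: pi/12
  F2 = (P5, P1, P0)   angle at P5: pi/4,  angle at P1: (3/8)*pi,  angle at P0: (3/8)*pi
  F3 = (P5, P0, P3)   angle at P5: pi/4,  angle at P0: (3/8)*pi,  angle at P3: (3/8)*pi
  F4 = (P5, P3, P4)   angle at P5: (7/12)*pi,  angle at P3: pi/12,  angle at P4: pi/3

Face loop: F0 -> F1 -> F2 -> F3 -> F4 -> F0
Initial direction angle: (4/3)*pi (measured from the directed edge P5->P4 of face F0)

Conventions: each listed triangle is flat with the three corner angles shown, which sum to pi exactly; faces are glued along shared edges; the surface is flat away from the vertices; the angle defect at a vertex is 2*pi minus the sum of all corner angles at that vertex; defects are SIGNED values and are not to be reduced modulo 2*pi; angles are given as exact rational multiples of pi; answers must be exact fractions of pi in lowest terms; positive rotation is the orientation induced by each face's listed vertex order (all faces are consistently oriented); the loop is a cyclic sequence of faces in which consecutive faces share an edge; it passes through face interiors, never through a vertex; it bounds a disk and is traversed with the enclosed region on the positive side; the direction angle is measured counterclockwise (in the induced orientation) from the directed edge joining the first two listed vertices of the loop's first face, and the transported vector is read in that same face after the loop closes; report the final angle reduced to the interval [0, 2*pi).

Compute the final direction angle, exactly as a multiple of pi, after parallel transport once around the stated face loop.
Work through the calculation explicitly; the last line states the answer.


enclosed vertex P5: corner angles sum to (11/6)*pi, defect = 2*pi - (11/6)*pi = pi/6
the final direction is the initial angle plus the enclosed defects, taken mod 2*pi in the induced orientation
final angle = (4/3)*pi + pi/6 = (3/2)*pi (mod 2*pi)

Answer: final direction angle = (3/2)*pi


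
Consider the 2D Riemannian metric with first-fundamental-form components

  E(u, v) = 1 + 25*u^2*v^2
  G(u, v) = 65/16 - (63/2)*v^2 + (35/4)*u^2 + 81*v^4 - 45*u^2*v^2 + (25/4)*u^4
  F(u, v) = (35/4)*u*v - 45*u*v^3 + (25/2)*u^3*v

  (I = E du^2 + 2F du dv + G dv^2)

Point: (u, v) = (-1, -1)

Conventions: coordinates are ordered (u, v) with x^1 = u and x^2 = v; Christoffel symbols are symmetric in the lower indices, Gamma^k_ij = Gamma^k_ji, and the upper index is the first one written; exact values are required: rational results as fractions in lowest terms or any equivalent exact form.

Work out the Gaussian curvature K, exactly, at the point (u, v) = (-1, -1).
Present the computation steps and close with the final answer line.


E = 26, F = -95/4, G = 377/16, EG - F^2 = 777/16 at the point
E_u = -50, E_v = -50, F_u = -5/4, F_v = 455/4, G_u = 95/2, G_v = -171
E_vv = 50, F_uv = -355/4, G_uu = 5/2
K follows from Brioschi's formula, (det M1 - det M2)/(EG - F^2)^2.
M1 = [[-E_vv/2 + F_uv - G_uu/2, E_u/2, F_u - E_v/2], [F_v - G_u/2, E, F], [G_v/2, F, G]] = [[-115, -25, 95/4], [90, 26, -95/4], [-171/2, -95/4, 377/16]]; det M1 = -20865/16
M2 = [[0, E_v/2, G_u/2], [E_v/2, E, F], [G_u/2, F, G]] = [[0, -25, 95/4], [-25, 26, -95/4], [95/4, -95/4, 377/16]]; det M2 = -19025/16
det M1 - det M2 = -115; K = -115 / (777/16)^2 = -29440/603729

Answer: K = -29440/603729


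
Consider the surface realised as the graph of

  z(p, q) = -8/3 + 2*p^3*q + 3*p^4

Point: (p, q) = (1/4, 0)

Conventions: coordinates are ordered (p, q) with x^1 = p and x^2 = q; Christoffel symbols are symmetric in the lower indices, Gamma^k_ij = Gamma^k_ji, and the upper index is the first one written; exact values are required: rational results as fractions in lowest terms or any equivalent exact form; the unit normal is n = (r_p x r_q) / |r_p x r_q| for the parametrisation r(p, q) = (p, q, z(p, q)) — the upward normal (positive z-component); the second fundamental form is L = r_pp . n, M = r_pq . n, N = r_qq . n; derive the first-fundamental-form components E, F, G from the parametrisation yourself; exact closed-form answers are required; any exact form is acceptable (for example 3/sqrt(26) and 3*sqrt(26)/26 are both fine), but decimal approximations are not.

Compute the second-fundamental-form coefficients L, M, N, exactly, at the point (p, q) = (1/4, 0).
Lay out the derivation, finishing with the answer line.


z_p = 3/16, z_q = 1/32, z_pp = 9/4, z_pq = 3/8, z_qq = 0
E = 265/256, F = 3/512, G = 1025/1024; answer radicand W^2 = 1061/1024
unnormalised second-form numerators: l = 9/4, m = 3/8, n = 0; L = l/sqrt(1061/1024), and similarly M = m/sqrt(W^2), N = n/sqrt(W^2)

Answer: L = 72*sqrt(1061)/1061, M = 12*sqrt(1061)/1061, N = 0


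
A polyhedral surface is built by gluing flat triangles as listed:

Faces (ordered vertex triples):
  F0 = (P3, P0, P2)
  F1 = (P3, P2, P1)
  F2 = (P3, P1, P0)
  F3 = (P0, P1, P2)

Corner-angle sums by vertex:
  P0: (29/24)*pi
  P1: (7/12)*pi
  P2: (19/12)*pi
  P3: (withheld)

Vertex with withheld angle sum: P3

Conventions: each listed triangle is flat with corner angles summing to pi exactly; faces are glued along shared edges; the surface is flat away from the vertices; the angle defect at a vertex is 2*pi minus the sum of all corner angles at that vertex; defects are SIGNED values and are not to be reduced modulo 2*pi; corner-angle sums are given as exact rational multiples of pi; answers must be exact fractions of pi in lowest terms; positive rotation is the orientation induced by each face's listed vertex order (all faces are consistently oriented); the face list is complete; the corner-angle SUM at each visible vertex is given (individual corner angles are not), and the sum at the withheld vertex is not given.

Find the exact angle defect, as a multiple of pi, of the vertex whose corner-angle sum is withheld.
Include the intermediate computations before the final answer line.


V = 4, E = 6, F = 4; chi = V - E + F = 2
Gauss-Bonnet: total defect = 2*pi*chi = 4*pi; visible defects sum to (21/8)*pi

Answer: defect(P3) = (11/8)*pi


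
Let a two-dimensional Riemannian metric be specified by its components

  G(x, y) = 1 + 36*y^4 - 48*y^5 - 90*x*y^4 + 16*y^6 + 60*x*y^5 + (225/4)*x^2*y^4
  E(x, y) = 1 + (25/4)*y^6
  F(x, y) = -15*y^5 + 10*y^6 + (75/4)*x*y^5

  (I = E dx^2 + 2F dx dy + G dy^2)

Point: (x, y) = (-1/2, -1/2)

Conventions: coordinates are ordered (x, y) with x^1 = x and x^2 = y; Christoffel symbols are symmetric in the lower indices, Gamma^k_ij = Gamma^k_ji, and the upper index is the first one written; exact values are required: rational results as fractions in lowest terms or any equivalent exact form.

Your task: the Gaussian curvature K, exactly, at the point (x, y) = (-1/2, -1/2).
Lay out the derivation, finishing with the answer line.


E = 281/256, F = 235/256, G = 2465/256, EG - F^2 = 1245/128 at the point
E_x = 0, E_y = -75/64, F_x = -75/128, F_y = -1215/128, G_x = -705/64, G_y = -2397/32
E_yy = 375/32, F_xy = 375/64, G_xx = 225/32
By Brioschi, K is (det M1 - det M2) divided by (EG - F^2) squared.
M1 = [[-E_yy/2 + F_xy - G_xx/2, E_x/2, F_x - E_y/2], [F_y - G_x/2, E, F], [G_y/2, F, G]] = [[-225/64, 0, 0], [-255/64, 281/256, 235/256], [-2397/64, 235/256, 2465/256]]; det M1 = -280125/8192
M2 = [[0, E_y/2, G_x/2], [E_y/2, E, F], [G_x/2, F, G]] = [[0, -75/128, -705/128], [-75/128, 281/256, 235/256], [-705/128, 235/256, 2465/256]]; det M2 = -251325/8192
det M1 - det M2 = -225/64; K = -225/64 / (1245/128)^2 = -256/6889

Answer: K = -256/6889


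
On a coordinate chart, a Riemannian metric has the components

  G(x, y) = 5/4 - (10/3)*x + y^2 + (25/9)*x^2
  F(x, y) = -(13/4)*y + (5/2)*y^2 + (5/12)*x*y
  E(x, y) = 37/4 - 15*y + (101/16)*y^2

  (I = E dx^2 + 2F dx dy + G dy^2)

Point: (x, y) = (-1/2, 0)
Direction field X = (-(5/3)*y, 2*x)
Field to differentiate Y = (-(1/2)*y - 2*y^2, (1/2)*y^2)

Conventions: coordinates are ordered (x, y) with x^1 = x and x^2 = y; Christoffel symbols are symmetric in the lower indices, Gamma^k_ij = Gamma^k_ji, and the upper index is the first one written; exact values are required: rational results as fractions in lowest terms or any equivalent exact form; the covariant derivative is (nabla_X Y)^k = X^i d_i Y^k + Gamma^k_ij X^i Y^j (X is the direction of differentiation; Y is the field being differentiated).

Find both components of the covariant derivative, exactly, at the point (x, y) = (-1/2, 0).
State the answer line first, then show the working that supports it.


Answer: (nabla_X Y)^x = 1/2, (nabla_X Y)^y = 0

E = 37/4, F = 0, G = 65/18 at the point
E_x = 0, E_y = -15, F_x = 0, F_y = -83/24, G_x = -55/9, G_y = 0
EG - F^2 = 2405/72;  g^inv = (72/2405) * [[65/18, 0], [0, 37/4]]
first-kind symbols [ij,l] = (1/2)(d_i g_jl + d_j g_il - d_l g_ij): [xx,x] = E_x/2 = 0, [xx,y] = F_x - E_y/2 = 15/2, [xy,x] = E_y/2 = -15/2, [xy,y] = G_x/2 = -55/18, [yy,x] = F_y - G_x/2 = -29/72, [yy,y] = G_y/2 = 0
Gamma^x_ij = (G*[ij,x] - F*[ij,y])/(EG - F^2), Gamma^y_ij = (E*[ij,y] - F*[ij,x])/(EG - F^2)
Gamma_xxx = 0, Gamma_xxy = -30/37, Gamma_xyy = -29/666, Gamma_yxx = 27/13, Gamma_yxy = -11/13, Gamma_yyy = 0
X = (0, -1), Y = (0, 0) at the point


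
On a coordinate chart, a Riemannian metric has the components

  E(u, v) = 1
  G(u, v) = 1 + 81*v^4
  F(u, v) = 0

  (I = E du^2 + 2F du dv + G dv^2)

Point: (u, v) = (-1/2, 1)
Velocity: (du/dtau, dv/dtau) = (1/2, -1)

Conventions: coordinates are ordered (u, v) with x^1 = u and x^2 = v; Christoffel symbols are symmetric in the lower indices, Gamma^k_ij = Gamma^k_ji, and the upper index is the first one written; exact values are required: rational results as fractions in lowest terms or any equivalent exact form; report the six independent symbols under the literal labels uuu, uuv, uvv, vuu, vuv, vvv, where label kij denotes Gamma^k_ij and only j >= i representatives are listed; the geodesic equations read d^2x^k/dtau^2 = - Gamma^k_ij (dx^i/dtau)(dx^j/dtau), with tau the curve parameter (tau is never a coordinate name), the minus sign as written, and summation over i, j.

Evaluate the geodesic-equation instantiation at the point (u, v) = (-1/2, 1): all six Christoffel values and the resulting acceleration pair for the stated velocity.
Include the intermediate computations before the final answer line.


E = 1, F = 0, G = 82 at the point
E_u = 0, E_v = 0, F_u = 0, F_v = 0, G_u = 0, G_v = 324
EG - F^2 = 82;  g^inv = (1/82) * [[82, 0], [0, 1]]
first-kind symbols [ij,l] = (1/2)(d_i g_jl + d_j g_il - d_l g_ij): [uu,u] = E_u/2 = 0, [uu,v] = F_u - E_v/2 = 0, [uv,u] = E_v/2 = 0, [uv,v] = G_u/2 = 0, [vv,u] = F_v - G_u/2 = 0, [vv,v] = G_v/2 = 162
Gamma^u_ij = (G*[ij,u] - F*[ij,v])/(EG - F^2), Gamma^v_ij = (E*[ij,v] - F*[ij,u])/(EG - F^2)
Gamma_uuu = 0, Gamma_uuv = 0, Gamma_uvv = 0, Gamma_vuu = 0, Gamma_vuv = 0, Gamma_vvv = 81/41
d^2u/dtau^2 = -(Gamma_uuu*(1/2)^2 + 2*Gamma_uuv*(1/2)*(-1) + Gamma_uvv*(-1)^2) = 0
d^2v/dtau^2 = -(Gamma_vuu*(1/2)^2 + 2*Gamma_vuv*(1/2)*(-1) + Gamma_vvv*(-1)^2) = -81/41

Answer: Gamma_uuu = 0, Gamma_uuv = 0, Gamma_uvv = 0, Gamma_vuu = 0, Gamma_vuv = 0, Gamma_vvv = 81/41; accelerations (d^2u/dtau^2, d^2v/dtau^2) = (0, -81/41)


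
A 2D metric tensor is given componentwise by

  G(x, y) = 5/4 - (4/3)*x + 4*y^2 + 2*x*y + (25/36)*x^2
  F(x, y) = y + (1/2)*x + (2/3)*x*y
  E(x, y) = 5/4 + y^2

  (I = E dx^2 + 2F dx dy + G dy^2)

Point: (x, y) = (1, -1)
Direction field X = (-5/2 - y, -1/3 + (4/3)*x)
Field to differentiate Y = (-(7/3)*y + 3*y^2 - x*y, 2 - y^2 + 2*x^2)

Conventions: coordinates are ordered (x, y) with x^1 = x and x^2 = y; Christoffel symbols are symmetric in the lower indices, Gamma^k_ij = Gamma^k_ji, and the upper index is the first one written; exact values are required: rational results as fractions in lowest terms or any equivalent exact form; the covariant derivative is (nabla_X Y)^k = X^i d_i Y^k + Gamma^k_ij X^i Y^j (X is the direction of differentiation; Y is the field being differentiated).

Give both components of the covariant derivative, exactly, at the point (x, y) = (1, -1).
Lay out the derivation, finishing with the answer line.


E = 9/4, F = -7/6, G = 47/18 at the point
E_x = 0, E_y = -2, F_x = -1/6, F_y = 5/3, G_x = -35/18, G_y = -6
EG - F^2 = 325/72;  g^inv = (72/325) * [[47/18, 7/6], [7/6, 9/4]]
first-kind symbols [ij,l] = (1/2)(d_i g_jl + d_j g_il - d_l g_ij): [xx,x] = E_x/2 = 0, [xx,y] = F_x - E_y/2 = 5/6, [xy,x] = E_y/2 = -1, [xy,y] = G_x/2 = -35/36, [yy,x] = F_y - G_x/2 = 95/36, [yy,y] = G_y/2 = -3
Gamma^x_ij = (G*[ij,x] - F*[ij,y])/(EG - F^2), Gamma^y_ij = (E*[ij,y] - F*[ij,x])/(EG - F^2)
Gamma_xxx = 14/65, Gamma_xxy = -809/975, Gamma_xyy = 169/225, Gamma_yxx = 27/65, Gamma_yxy = -483/650, Gamma_yyy = -61/75
X = (-3/2, 1), Y = (19/3, 3) at the point

Answer: (nabla_X Y)^x = -35531/2925, (nabla_X Y)^y = -15273/1300


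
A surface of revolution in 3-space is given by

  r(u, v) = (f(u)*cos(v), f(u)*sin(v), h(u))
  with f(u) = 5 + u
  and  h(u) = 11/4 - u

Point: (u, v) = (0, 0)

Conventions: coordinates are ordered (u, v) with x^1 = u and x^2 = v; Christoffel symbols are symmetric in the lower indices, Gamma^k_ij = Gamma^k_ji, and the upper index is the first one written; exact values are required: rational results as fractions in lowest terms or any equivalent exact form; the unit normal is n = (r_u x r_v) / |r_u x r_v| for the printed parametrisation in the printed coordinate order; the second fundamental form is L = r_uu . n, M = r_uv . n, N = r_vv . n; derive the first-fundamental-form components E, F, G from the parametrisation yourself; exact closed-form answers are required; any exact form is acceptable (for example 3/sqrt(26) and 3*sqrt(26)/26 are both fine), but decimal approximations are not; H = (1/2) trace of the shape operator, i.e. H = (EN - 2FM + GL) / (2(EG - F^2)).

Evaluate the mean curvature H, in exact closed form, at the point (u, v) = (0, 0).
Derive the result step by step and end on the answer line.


f = 5, f' = 1, f'' = 0, h' = -1, h'' = 0
E = 2, F = 0, G = 25; answer radicand W^2 = 2
unnormalised second-form numerators: l = 0, m = 0, n = -5; L = l/sqrt(2), and similarly M = m/sqrt(W^2), N = n/sqrt(W^2)
H = (E*n - 2*F*m + G*l) / (2*(EG - F^2)*sqrt(W^2)); E*n - 2*F*m + G*l = -10, EG - F^2 = 50, so H = (-1/10)/sqrt(2)

Answer: H = -sqrt(2)/20


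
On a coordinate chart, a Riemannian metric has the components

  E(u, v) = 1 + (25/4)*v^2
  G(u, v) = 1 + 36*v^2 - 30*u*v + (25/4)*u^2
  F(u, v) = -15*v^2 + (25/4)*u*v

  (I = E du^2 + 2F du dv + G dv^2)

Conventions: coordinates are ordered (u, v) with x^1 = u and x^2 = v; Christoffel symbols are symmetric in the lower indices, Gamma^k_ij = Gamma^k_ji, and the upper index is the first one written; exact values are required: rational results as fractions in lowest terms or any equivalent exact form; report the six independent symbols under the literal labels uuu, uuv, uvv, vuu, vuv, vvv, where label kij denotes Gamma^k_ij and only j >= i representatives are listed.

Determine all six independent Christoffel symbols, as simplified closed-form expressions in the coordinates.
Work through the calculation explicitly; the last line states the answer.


E = 1 + (25/4)*v^2; F = -15*v^2 + (25/4)*u*v; G = 1 + 36*v^2 - 30*u*v + (25/4)*u^2
Gamma^k_ij = (1/2) g^{kl} (d_i g_jl + d_j g_il - d_l g_ij), with g^inv = (1/(EG-F^2)) [[G, -F], [-F, E]]
first partials: E_u = 0, E_v = (25/2)*v, F_u = (25/4)*v, F_v = -30*v + (25/4)*u, G_u = -30*v + (25/2)*u, G_v = 72*v - 30*u
D = EG - F^2 = 1 + (169/4)*v^2 - 30*u*v + (25/4)*u^2
expanded: Gamma^u_uu = (G E_u - 2F F_u + F E_v)/(2D), Gamma^u_uv = (G E_v - F G_u)/(2D), Gamma^u_vv = (2G F_v - G G_u - F G_v)/(2D), Gamma^v_uu = (2E F_u - E E_v - F E_u)/(2D), Gamma^v_uv = (E G_u - F E_v)/(2D), Gamma^v_vv = (E G_v - 2F F_v + F G_u)/(2D); substitute and cancel common factors

Answer: Gamma_uuu = 0, Gamma_uuv = 25*v/(25*u^2 - 120*u*v + 169*v^2 + 4), Gamma_uvv = -60*v/(25*u^2 - 120*u*v + 169*v^2 + 4), Gamma_vuu = 0, Gamma_vuv = (25*u - 60*v)/(25*u^2 - 120*u*v + 169*v^2 + 4), Gamma_vvv = (-60*u + 144*v)/(25*u^2 - 120*u*v + 169*v^2 + 4)


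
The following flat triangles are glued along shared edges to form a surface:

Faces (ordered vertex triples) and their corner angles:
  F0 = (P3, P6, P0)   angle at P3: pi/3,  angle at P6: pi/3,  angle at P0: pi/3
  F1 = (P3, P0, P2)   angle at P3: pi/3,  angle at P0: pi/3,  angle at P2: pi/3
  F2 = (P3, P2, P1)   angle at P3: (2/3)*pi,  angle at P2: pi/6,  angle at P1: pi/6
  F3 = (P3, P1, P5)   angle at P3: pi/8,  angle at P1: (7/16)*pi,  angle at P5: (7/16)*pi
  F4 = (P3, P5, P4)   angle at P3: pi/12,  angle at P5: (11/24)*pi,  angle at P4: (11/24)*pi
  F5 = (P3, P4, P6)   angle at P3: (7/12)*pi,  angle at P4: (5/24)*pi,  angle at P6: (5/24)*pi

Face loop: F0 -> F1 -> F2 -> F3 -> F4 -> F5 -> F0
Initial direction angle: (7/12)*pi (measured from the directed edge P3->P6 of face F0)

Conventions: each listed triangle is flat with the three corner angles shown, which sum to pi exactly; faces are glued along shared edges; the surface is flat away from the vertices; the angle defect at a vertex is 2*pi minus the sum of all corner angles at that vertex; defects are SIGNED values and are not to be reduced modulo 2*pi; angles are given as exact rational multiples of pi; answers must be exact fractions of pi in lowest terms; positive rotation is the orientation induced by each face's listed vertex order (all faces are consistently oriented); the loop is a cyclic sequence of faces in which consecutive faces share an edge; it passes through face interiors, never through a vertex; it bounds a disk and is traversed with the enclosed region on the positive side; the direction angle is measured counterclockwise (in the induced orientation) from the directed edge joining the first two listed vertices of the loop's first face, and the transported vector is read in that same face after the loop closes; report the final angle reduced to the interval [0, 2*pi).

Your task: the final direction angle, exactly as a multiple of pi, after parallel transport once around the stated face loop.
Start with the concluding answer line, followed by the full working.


Answer: final direction angle = (11/24)*pi

enclosed vertex P3: corner angles sum to (17/8)*pi, defect = 2*pi - (17/8)*pi = -pi/8
transport around the loop rotates by the sum of enclosed defects; add to the initial angle mod 2*pi
final angle = (7/12)*pi - pi/8 = (11/24)*pi (mod 2*pi)


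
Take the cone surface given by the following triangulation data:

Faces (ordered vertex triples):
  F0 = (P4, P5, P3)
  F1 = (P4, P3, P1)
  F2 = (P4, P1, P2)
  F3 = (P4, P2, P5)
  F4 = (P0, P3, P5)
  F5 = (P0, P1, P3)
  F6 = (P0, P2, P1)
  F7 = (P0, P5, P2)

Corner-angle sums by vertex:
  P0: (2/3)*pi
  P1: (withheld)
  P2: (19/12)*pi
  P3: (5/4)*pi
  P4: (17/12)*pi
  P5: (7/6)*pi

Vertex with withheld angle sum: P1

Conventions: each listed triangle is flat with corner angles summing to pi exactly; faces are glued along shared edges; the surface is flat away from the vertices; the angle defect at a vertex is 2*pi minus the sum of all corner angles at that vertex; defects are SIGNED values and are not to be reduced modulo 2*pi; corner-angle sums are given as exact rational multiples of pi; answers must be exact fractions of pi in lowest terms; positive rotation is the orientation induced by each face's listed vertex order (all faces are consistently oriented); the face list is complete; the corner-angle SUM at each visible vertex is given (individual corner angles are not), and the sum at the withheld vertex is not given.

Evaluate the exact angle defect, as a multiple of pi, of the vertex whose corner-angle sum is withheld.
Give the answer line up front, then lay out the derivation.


Answer: defect(P1) = pi/12

V = 6, E = 12, F = 8; chi = V - E + F = 2
Gauss-Bonnet: total defect = 2*pi*chi = 4*pi; visible defects sum to (47/12)*pi


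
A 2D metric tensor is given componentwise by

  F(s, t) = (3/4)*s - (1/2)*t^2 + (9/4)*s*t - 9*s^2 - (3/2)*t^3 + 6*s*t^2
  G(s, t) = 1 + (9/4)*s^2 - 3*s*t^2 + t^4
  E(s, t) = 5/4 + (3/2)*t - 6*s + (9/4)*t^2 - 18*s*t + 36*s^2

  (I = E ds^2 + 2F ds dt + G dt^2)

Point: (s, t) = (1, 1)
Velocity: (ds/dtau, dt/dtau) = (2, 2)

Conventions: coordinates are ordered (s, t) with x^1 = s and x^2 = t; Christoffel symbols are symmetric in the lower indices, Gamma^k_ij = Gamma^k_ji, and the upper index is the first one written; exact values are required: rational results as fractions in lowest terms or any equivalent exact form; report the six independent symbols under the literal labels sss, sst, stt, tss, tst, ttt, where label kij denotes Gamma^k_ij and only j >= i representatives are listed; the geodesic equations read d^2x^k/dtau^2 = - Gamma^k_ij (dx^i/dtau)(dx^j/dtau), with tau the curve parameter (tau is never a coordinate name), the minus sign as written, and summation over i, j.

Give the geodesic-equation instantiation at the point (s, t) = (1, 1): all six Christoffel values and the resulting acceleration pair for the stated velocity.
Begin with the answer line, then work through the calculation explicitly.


Answer: Gamma_sss = 32/23, Gamma_sst = -8/23, Gamma_stt = 32/69, Gamma_tss = -4/23, Gamma_tst = 1/23, Gamma_ttt = -4/69; accelerations (d^2s/dtau^2, d^2t/dtau^2) = (-320/69, 40/69)

E = 17, F = -2, G = 5/4 at the point
E_s = 48, E_t = -12, F_s = -9, F_t = 35/4, G_s = 3/2, G_t = -2
EG - F^2 = 69/4;  g^inv = (4/69) * [[5/4, 2], [2, 17]]
first-kind symbols [ij,l] = (1/2)(d_i g_jl + d_j g_il - d_l g_ij): [ss,s] = E_s/2 = 24, [ss,t] = F_s - E_t/2 = -3, [st,s] = E_t/2 = -6, [st,t] = G_s/2 = 3/4, [tt,s] = F_t - G_s/2 = 8, [tt,t] = G_t/2 = -1
Gamma^s_ij = (G*[ij,s] - F*[ij,t])/(EG - F^2), Gamma^t_ij = (E*[ij,t] - F*[ij,s])/(EG - F^2)
Gamma_sss = 32/23, Gamma_sst = -8/23, Gamma_stt = 32/69, Gamma_tss = -4/23, Gamma_tst = 1/23, Gamma_ttt = -4/69
d^2s/dtau^2 = -(Gamma_sss*(2)^2 + 2*Gamma_sst*(2)*(2) + Gamma_stt*(2)^2) = -320/69
d^2t/dtau^2 = -(Gamma_tss*(2)^2 + 2*Gamma_tst*(2)*(2) + Gamma_ttt*(2)^2) = 40/69


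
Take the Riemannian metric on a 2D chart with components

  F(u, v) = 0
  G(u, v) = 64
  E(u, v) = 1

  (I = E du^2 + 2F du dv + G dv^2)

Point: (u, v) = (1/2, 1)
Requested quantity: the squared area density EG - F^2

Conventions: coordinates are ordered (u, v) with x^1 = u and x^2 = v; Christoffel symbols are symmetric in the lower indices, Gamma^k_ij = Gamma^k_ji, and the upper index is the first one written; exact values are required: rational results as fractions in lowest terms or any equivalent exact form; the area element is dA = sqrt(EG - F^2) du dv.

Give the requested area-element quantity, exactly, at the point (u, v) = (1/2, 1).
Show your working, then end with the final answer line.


E = 1, F = 0, G = 64; EG - F^2 = 64

Answer: EG - F^2 = 64


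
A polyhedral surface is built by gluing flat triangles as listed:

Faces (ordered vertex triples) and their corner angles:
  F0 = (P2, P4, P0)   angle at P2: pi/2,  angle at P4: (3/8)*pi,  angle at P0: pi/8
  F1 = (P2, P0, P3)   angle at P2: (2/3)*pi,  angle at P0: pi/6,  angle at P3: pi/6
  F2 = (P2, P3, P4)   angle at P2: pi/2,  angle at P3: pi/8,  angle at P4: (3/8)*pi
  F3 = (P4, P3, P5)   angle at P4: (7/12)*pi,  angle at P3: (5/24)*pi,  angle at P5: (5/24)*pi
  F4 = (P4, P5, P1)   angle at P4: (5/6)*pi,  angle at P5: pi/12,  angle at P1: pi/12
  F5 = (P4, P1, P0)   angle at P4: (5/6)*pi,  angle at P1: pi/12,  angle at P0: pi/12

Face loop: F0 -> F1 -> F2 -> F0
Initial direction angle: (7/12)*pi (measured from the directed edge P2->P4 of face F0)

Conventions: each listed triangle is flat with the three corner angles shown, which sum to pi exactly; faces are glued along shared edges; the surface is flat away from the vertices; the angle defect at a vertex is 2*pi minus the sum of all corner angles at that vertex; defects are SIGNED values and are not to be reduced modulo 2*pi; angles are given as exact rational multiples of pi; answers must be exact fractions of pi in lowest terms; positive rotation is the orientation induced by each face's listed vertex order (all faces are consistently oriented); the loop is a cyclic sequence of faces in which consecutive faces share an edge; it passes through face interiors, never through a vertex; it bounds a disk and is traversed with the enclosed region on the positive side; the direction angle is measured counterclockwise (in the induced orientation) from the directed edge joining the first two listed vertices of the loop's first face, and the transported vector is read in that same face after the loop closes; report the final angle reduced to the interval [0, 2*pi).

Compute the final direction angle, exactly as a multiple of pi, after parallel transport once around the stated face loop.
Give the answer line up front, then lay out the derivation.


Answer: final direction angle = (11/12)*pi

enclosed vertex P2: corner angles sum to (5/3)*pi, defect = 2*pi - (5/3)*pi = pi/3
final direction = starting direction + enclosed defect total, reduced mod 2*pi (induced orientation)
final angle = (7/12)*pi + pi/3 = (11/12)*pi (mod 2*pi)


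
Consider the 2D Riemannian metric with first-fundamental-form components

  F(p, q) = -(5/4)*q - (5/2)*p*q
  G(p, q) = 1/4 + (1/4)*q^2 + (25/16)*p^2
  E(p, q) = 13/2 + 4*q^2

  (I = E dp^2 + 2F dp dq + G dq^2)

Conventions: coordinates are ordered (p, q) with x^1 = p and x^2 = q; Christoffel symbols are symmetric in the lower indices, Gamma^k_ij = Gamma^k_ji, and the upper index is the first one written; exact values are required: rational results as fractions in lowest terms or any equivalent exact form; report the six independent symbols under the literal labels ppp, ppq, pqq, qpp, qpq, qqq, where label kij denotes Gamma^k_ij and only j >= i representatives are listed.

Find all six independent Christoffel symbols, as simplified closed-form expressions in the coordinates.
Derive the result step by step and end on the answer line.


E = 13/2 + 4*q^2; F = -(5/4)*q - (5/2)*p*q; G = 1/4 + (1/4)*q^2 + (25/16)*p^2
Gamma^k_ij = (1/2) g^{kl} (d_i g_jl + d_j g_il - d_l g_ij), with g^inv = (1/(EG-F^2)) [[G, -F], [-F, E]]
first partials: E_p = 0, E_q = 8*q, F_p = -(5/2)*q, F_q = -5/4 - (5/2)*p, G_p = (25/8)*p, G_q = (1/2)*q
D = EG - F^2 = 13/8 + (17/16)*q^2 + (325/32)*p^2 - (25/4)*p*q^2 + q^4
expanded: Gamma^p_pp = (G E_p - 2F F_p + F E_q)/(2D), Gamma^p_pq = (G E_q - F G_p)/(2D), Gamma^p_qq = (2G F_q - G G_p - F G_q)/(2D), Gamma^q_pp = (2E F_p - E E_q - F E_p)/(2D), Gamma^q_pq = (E G_p - F E_q)/(2D), Gamma^q_qq = (E G_q - 2F F_q + F G_p)/(2D); substitute and cancel common factors

Answer: Gamma_ppp = (-520*p*q^2 - 260*q^2)/(325*p^2 - 200*p*q^2 + 32*q^4 + 34*q^2 + 52), Gamma_ppq = (650*p^2*q + 125*p*q + 64*q^3 + 64*q)/(650*p^2 - 400*p*q^2 + 64*q^4 + 68*q^2 + 104), Gamma_pqq = (-1625*p^3 - 500*p^2 - 100*p*q^2 - 260*p - 80)/(2600*p^2 - 1600*p*q^2 + 256*q^4 + 272*q^2 + 416), Gamma_qpp = (-832*q^3 - 1352*q)/(325*p^2 - 200*p*q^2 + 32*q^4 + 34*q^2 + 52), Gamma_qpq = (520*p*q^2 + 325*p + 160*q^2)/(325*p^2 - 200*p*q^2 + 32*q^4 + 34*q^2 + 52), Gamma_qqq = (-650*p^2*q - 525*p*q + 64*q^3 + 4*q)/(650*p^2 - 400*p*q^2 + 64*q^4 + 68*q^2 + 104)


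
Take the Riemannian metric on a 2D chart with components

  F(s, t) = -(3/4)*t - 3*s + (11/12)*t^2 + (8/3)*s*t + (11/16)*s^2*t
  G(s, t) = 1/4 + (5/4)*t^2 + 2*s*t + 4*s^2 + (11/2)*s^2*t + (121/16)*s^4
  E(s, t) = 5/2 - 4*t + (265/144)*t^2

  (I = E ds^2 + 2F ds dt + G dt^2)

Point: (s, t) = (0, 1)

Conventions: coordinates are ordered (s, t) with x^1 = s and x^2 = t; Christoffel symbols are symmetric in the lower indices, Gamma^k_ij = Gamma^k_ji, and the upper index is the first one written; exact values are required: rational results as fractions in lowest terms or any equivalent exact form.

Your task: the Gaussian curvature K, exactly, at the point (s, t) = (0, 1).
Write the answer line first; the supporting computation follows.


Answer: K = -305483/19321

E = 49/144, F = 1/6, G = 3/2, EG - F^2 = 139/288 at the point
E_s = 0, E_t = -23/72, F_s = -1/3, F_t = 13/12, G_s = 2, G_t = 5/2
E_tt = 265/72, F_st = 8/3, G_ss = 19
Compute both Brioschi determinants and normalise by (EG - F^2)^2.
M1 = [[-E_tt/2 + F_st - G_ss/2, E_s/2, F_s - E_t/2], [F_t - G_s/2, E, F], [G_t/2, F, G]] = [[-1249/144, 0, -25/144], [1/12, 49/144, 1/6], [5/4, 1/6, 3/2]]; det M1 = -341297/82944
M2 = [[0, E_t/2, G_s/2], [E_t/2, E, F], [G_s/2, F, G]] = [[0, -23/144, 1], [-23/144, 49/144, 1/6], [1, 1/6, 3/2]]; det M2 = -5969/13824
det M1 - det M2 = -305483/82944; K = -305483/82944 / (139/288)^2 = -305483/19321


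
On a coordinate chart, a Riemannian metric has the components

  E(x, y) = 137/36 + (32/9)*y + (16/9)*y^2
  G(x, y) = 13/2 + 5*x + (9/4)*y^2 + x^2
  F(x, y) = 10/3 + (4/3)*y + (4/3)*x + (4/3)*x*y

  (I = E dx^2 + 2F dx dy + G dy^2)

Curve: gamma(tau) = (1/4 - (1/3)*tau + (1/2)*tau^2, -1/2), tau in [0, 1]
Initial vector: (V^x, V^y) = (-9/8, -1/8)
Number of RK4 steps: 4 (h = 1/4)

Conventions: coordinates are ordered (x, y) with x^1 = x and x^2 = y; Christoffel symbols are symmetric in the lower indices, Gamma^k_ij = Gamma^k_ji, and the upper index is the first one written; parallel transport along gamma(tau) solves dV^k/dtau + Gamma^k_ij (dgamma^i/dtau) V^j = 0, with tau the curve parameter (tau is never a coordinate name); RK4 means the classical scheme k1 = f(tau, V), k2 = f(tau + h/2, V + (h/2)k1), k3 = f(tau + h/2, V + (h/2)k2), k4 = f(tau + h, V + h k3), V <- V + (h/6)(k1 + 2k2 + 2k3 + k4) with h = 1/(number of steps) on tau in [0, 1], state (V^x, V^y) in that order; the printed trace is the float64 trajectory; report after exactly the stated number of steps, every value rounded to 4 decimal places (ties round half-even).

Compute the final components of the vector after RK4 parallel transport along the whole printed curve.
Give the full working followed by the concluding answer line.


gamma'(tau) = (-1/3 + tau, 0); f(tau, V)^k = -Gamma^k_ij(gamma(tau)) gamma'^i(tau) V^j; h = 1/4; intermediate values shown to 6 dp
curve data and Christoffel symbols at the stage parameters:
  tau = 0.000000: gamma = (0.250000, -0.500000), gamma' = (-0.333333, 0.000000); Gamma_xxx = 0.049667, Gamma_xxy = -0.027390, Gamma_xyy = -0.464256, Gamma_yxx = -0.043337, Gamma_yxy = 0.337624, Gamma_yyy = 0.022733
  tau = 0.125000: gamma = (0.216146, -0.500000), gamma' = (-0.208333, 0.000000); Gamma_xxx = 0.050588, Gamma_xxy = -0.028711, Gamma_xyy = -0.469974, Gamma_yxx = -0.044495, Gamma_yxy = 0.341497, Gamma_yyy = 0.023930
  tau = 0.250000: gamma = (0.197917, -0.500000), gamma' = (-0.083333, 0.000000); Gamma_xxx = 0.051097, Gamma_xxy = -0.029430, Gamma_xyy = -0.473050, Gamma_yxx = -0.045138, Gamma_yxy = 0.343615, Gamma_yyy = 0.024580
  tau = 0.375000: gamma = (0.195312, -0.500000), gamma' = (0.041667, 0.000000); Gamma_xxx = 0.051171, Gamma_xxy = -0.029533, Gamma_xyy = -0.473489, Gamma_yxx = -0.045231, Gamma_yxy = 0.343920, Gamma_yyy = 0.024673
  tau = 0.500000: gamma = (0.208333, -0.500000), gamma' = (0.166667, 0.000000); Gamma_xxx = 0.050805, Gamma_xxy = -0.029018, Gamma_xyy = -0.471292, Gamma_yxx = -0.044769, Gamma_yxy = 0.342402, Gamma_yyy = 0.024208
  tau = 0.625000: gamma = (0.236979, -0.500000), gamma' = (0.291667, 0.000000); Gamma_xxx = 0.050018, Gamma_xxy = -0.027896, Gamma_xyy = -0.466456, Gamma_yxx = -0.043777, Gamma_yxy = 0.339105, Gamma_yyy = 0.023192
  tau = 0.750000: gamma = (0.281250, -0.500000), gamma' = (0.416667, 0.000000); Gamma_xxx = 0.048842, Gamma_xxy = -0.026187, Gamma_xyy = -0.458974, Gamma_yxx = -0.042306, Gamma_yxy = 0.334118, Gamma_yyy = 0.021641
  tau = 0.875000: gamma = (0.341146, -0.500000), gamma' = (0.541667, 0.000000); Gamma_xxx = 0.047328, Gamma_xxy = -0.023925, Gamma_xyy = -0.448836, Gamma_yxx = -0.040429, Gamma_yxy = 0.327576, Gamma_yyy = 0.019582
  tau = 1.000000: gamma = (0.416667, -0.500000), gamma' = (0.666667, 0.000000); Gamma_xxx = 0.045534, Gamma_xxy = -0.021156, Gamma_xyy = -0.436035, Gamma_yxx = -0.038231, Gamma_yxy = 0.319650, Gamma_yyy = 0.017048
step 0: V^x = -1.1250, V^y = -0.1250
step 1: k1 = (-0.017484, 0.002184), k2 = (-0.011134, 0.001575), k3 = (-0.011125, 0.001562), k4 = (-0.004497, 0.000674); V <- V + (h/6)(k1 + 2k2 + 2k3 + k4): V^x = -1.1278, V^y = -0.1246
step 2: k1 = (-0.004497, 0.000674), k2 = (0.002252, -0.000342), k3 = (0.002251, -0.000338), k4 = (0.008942, -0.001294); V <- V + (h/6)(k1 + 2k2 + 2k3 + k4): V^x = -1.1272, V^y = -0.1247
step 3: k1 = (0.008942, -0.001294), k2 = (0.015412, -0.002029), k3 = (0.015400, -0.002009), k4 = (0.021495, -0.002372); V <- V + (h/6)(k1 + 2k2 + 2k3 + k4): V^x = -1.1234, V^y = -0.1252
step 4: k1 = (0.021496, -0.002374), k2 = (0.027103, -0.002276), k3 = (0.027086, -0.002262), k4 = (0.032122, -0.001661); V <- V + (h/6)(k1 + 2k2 + 2k3 + k4): V^x = -1.1166, V^y = -0.1257

Answer: V^x = -1.1166, V^y = -0.1257
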